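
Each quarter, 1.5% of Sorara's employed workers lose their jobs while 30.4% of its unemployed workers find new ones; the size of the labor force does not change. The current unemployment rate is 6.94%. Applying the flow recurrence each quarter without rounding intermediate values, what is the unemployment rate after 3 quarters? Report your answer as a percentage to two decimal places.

Unemployment rate after three quarters ≈ 5.41%.

With a fixed labor force, u_{t+1} = u_t + s·(1−u_t) − f·u_t = u_t·(1−s−f) + s.
Here 1−s−f = 0.681 and s = 0.015.
u_1 = 0.069400 × 0.681 + 0.015 = 0.062261.
u_2 = 0.062261 × 0.681 + 0.015 = 0.057400.
u_3 = 0.057400 × 0.681 + 0.015 = 0.054089.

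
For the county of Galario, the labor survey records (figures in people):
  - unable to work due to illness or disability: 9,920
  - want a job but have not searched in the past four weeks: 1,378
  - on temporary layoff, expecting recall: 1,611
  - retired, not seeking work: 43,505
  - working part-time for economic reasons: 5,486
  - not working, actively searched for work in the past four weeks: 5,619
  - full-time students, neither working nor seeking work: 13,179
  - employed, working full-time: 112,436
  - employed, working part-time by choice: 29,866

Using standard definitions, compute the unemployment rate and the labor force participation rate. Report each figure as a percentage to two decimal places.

Employed = 5,486 + 112,436 + 29,866 = 147,788 (anyone who worked, including part-time for economic reasons, counts as employed).
Unemployed = 1,611 + 5,619 = 7,230 (jobless and actively searching, or on temporary layoff).
Labor force = 147,788 + 7,230 = 155,018.
Not in labor force = 9,920 + 1,378 + 43,505 + 13,179 = 67,982 (those not working and not actively searching are outside the labor force — including those who want a job but have given up searching).
Civilian working-age population = 155,018 + 67,982 = 223,000.
Unemployment rate = 7,230 / 155,018 = 4.66%.
Labor force participation rate = 155,018 / 223,000 = 69.51%.

Unemployment rate ≈ 4.66%; labor force participation rate ≈ 69.51%.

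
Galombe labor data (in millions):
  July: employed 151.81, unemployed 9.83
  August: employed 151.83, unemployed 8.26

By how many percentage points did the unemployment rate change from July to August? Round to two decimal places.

The unemployment rate changed by −0.92 percentage points.

July: labor force = 151.81 + 9.83 = 161.64; u = 9.83/161.64 = 6.08%.
August: labor force = 151.83 + 8.26 = 160.09; u = 8.26/160.09 = 5.16%.
Change = 5.16% − 6.08% = −0.92 pp.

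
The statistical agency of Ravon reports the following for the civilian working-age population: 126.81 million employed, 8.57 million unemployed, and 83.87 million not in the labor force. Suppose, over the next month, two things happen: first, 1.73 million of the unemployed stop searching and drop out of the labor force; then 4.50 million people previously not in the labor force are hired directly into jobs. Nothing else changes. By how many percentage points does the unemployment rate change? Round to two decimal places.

Initially, labor force = 126.81 + 8.57 = 135.38 million, so u = 8.57/135.38 = 6.33%.
After the first change, unemployed and labor force both fall by 1.73 → E = 126.81, U = 6.84, labor force = 133.65 million.
After the second change, employed and labor force both rise by 4.50; unemployed unchanged → E = 131.31, U = 6.84, labor force = 138.15 million.
New unemployment rate = 6.84 / 138.15 = 4.95%.
Change = 4.95% − 6.33% = −1.38 percentage points.

The unemployment rate changes by −1.38 percentage points.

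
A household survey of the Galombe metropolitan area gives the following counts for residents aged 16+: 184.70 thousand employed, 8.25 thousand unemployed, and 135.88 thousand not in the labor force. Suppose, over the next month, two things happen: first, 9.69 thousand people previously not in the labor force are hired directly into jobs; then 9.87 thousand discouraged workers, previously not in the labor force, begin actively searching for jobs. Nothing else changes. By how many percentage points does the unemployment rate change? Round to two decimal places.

Initially, labor force = 184.70 + 8.25 = 192.95 thousand, so u = 8.25/192.95 = 4.28%.
After the first change, employed and labor force both rise by 9.69; unemployed unchanged → E = 194.39, U = 8.25, labor force = 202.64 thousand.
After the second change, unemployed and labor force both rise by 9.87 → E = 194.39, U = 18.12, labor force = 212.51 thousand.
New unemployment rate = 18.12 / 212.51 = 8.53%.
Change = 8.53% − 4.28% = +4.25 percentage points.

The unemployment rate changes by +4.25 percentage points.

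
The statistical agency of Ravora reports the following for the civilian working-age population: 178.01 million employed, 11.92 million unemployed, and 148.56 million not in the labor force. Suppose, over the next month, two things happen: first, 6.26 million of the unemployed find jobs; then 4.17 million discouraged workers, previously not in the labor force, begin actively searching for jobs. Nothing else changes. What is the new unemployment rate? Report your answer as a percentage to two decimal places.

Initially, labor force = 178.01 + 11.92 = 189.93 million, so u = 11.92/189.93 = 6.28%.
After the first change, unemployed falls and employed rises by 6.26; labor force unchanged → E = 184.27, U = 5.66, labor force = 189.93 million.
After the second change, unemployed and labor force both rise by 4.17 → E = 184.27, U = 9.83, labor force = 194.10 million.
New unemployment rate = 9.83 / 194.10 = 5.06%.

New unemployment rate ≈ 5.06%.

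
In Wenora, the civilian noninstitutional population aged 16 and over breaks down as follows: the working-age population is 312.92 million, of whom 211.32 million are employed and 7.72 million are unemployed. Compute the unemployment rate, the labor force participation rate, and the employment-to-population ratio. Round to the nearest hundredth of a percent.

Unemployment rate ≈ 3.52%; labor force participation rate ≈ 70.00%; employment-population ratio ≈ 67.53%.

Labor force = employed + unemployed = 211.32 + 7.72 = 219.04 million.
Unemployment rate = 7.72 / 219.04 = 3.52%.
Labor force participation rate = 219.04 / 312.92 = 70.00%.
Employment-population ratio = 211.32 / 312.92 = 67.53%.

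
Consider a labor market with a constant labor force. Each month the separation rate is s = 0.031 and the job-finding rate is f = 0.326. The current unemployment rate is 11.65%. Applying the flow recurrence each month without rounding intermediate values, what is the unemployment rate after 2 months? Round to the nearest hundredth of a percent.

With a fixed labor force, u_{t+1} = u_t + s·(1−u_t) − f·u_t = u_t·(1−s−f) + s.
Here 1−s−f = 0.643 and s = 0.031.
u_1 = 0.116500 × 0.643 + 0.031 = 0.105910.
u_2 = 0.105910 × 0.643 + 0.031 = 0.099100.

Unemployment rate after two months ≈ 9.91%.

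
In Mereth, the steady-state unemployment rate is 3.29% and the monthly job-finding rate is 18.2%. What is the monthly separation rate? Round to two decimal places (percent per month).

Separation rate ≈ 0.62% per month.

From u* = s/(s+f): s = u·f/(1−u).
s = 0.0329 × 18.2 / (1 − 0.0329) = 0.5988 / 0.9671 ≈ 0.62% per month.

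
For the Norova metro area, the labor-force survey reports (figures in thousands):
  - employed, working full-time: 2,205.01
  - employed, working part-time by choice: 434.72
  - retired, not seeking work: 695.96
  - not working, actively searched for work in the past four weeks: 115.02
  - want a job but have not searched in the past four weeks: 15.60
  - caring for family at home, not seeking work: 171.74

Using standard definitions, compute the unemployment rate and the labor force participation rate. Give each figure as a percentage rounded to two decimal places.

Unemployment rate ≈ 4.18%; labor force participation rate ≈ 75.72%.

Employed = 2,205.01 + 434.72 = 2,639.73 thousand.
Unemployed = 115.02 thousand.
Labor force = 2,639.73 + 115.02 = 2,754.75 thousand.
Not in labor force = 695.96 + 15.60 + 171.74 = 883.30 thousand (those not working and not actively searching are outside the labor force — including those who want a job but have given up searching).
Civilian working-age population = 2,754.75 + 883.30 = 3,638.05 thousand.
Unemployment rate = 115.02 / 2,754.75 = 4.18%.
Labor force participation rate = 2,754.75 / 3,638.05 = 75.72%.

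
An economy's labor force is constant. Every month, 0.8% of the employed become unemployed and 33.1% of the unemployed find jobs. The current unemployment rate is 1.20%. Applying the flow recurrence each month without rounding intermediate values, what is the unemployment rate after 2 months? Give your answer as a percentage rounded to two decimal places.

With a fixed labor force, u_{t+1} = u_t + s·(1−u_t) − f·u_t = u_t·(1−s−f) + s.
Here 1−s−f = 0.661 and s = 0.008.
u_1 = 0.012000 × 0.661 + 0.008 = 0.015932.
u_2 = 0.015932 × 0.661 + 0.008 = 0.018531.

Unemployment rate after two months ≈ 1.85%.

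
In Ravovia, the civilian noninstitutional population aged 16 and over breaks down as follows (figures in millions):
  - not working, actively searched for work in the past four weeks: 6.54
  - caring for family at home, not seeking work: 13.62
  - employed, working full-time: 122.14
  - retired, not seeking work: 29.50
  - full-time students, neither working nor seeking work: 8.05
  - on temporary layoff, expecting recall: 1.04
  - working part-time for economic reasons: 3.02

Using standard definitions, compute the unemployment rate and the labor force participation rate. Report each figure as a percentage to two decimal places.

Unemployment rate ≈ 5.71%; labor force participation rate ≈ 72.18%.

Employed = 122.14 + 3.02 = 125.16 million (anyone who worked, including part-time for economic reasons, counts as employed).
Unemployed = 6.54 + 1.04 = 7.58 million (jobless and actively searching, or on temporary layoff).
Labor force = 125.16 + 7.58 = 132.74 million.
Not in labor force = 13.62 + 29.50 + 8.05 = 51.17 million (those not working and not actively searching are outside the labor force).
Civilian working-age population = 132.74 + 51.17 = 183.91 million.
Unemployment rate = 7.58 / 132.74 = 5.71%.
Labor force participation rate = 132.74 / 183.91 = 72.18%.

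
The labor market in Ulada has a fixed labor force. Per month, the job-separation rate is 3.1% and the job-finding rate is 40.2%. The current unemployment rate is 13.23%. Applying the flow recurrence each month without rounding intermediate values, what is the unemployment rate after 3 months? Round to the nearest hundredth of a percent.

With a fixed labor force, u_{t+1} = u_t + s·(1−u_t) − f·u_t = u_t·(1−s−f) + s.
Here 1−s−f = 0.567 and s = 0.031.
u_1 = 0.132300 × 0.567 + 0.031 = 0.106014.
u_2 = 0.106014 × 0.567 + 0.031 = 0.091110.
u_3 = 0.091110 × 0.567 + 0.031 = 0.082659.

Unemployment rate after three months ≈ 8.27%.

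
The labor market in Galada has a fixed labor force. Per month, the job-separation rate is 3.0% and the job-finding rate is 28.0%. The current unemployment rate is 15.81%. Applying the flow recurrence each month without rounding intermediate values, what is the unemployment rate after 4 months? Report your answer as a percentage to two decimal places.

With a fixed labor force, u_{t+1} = u_t + s·(1−u_t) − f·u_t = u_t·(1−s−f) + s.
Here 1−s−f = 0.690 and s = 0.030.
u_1 = 0.158100 × 0.690 + 0.030 = 0.139089.
u_2 = 0.139089 × 0.690 + 0.030 = 0.125971.
u_3 = 0.125971 × 0.690 + 0.030 = 0.116920.
u_4 = 0.116920 × 0.690 + 0.030 = 0.110675.

Unemployment rate after four months ≈ 11.07%.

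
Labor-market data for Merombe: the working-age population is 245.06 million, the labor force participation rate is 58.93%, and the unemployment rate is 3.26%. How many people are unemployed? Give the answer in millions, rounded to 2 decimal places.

Labor force = 0.5893 × 245.06 = 144.41 million.
Unemployed = 0.0326 × 144.41 ≈ 4.71 million.

About 4.71 million are unemployed.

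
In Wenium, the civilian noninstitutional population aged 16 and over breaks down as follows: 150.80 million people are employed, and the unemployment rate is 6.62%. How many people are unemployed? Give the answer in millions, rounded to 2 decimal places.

About 10.69 million are unemployed.

Let U be the number unemployed. The labor force is E + U, and U/(E+U) = 0.0662.
So U = 0.0662 × 150.80 / (1 − 0.0662) = 9.9830 / 0.9338 ≈ 10.69 million.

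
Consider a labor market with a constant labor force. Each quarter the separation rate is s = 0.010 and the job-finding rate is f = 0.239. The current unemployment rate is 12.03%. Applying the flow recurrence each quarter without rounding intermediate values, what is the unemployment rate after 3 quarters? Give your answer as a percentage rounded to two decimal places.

Unemployment rate after three quarters ≈ 7.41%.

With a fixed labor force, u_{t+1} = u_t + s·(1−u_t) − f·u_t = u_t·(1−s−f) + s.
Here 1−s−f = 0.751 and s = 0.010.
u_1 = 0.120300 × 0.751 + 0.010 = 0.100345.
u_2 = 0.100345 × 0.751 + 0.010 = 0.085359.
u_3 = 0.085359 × 0.751 + 0.010 = 0.074105.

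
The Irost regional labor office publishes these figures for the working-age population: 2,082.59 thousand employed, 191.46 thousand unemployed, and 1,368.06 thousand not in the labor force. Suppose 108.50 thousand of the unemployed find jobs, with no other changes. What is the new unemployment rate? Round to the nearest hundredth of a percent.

Initially, labor force = 2,082.59 + 191.46 = 2,274.05 thousand, so u = 191.46/2,274.05 = 8.42%.
After the change, unemployed falls and employed rises by 108.50; labor force unchanged → E = 2,191.09, U = 82.96, labor force = 2,274.05 thousand.
New unemployment rate = 82.96 / 2,274.05 = 3.65%.

New unemployment rate ≈ 3.65%.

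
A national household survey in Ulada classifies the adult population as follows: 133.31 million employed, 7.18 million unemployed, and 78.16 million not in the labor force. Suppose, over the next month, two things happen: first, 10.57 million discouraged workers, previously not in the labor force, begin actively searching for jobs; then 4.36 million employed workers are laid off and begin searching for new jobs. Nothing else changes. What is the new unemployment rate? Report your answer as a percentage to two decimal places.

New unemployment rate ≈ 14.64%.

Initially, labor force = 133.31 + 7.18 = 140.49 million, so u = 7.18/140.49 = 5.11%.
After the first change, unemployed and labor force both rise by 10.57 → E = 133.31, U = 17.75, labor force = 151.06 million.
After the second change, employed falls and unemployed rises by 4.36; labor force unchanged → E = 128.95, U = 22.11, labor force = 151.06 million.
New unemployment rate = 22.11 / 151.06 = 14.64%.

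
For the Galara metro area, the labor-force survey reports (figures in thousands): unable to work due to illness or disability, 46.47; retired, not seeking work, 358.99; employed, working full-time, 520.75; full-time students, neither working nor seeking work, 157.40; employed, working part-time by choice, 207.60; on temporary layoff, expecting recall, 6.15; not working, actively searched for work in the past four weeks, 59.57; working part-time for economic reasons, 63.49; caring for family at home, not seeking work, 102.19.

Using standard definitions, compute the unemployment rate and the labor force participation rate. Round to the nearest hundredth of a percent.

Employed = 520.75 + 207.60 + 63.49 = 791.84 thousand (anyone who worked, including part-time for economic reasons, counts as employed).
Unemployed = 6.15 + 59.57 = 65.72 thousand (jobless and actively searching, or on temporary layoff).
Labor force = 791.84 + 65.72 = 857.56 thousand.
Not in labor force = 46.47 + 358.99 + 157.40 + 102.19 = 665.05 thousand (those not working and not actively searching are outside the labor force).
Civilian working-age population = 857.56 + 665.05 = 1,522.61 thousand.
Unemployment rate = 65.72 / 857.56 = 7.66%.
Labor force participation rate = 857.56 / 1,522.61 = 56.32%.

Unemployment rate ≈ 7.66%; labor force participation rate ≈ 56.32%.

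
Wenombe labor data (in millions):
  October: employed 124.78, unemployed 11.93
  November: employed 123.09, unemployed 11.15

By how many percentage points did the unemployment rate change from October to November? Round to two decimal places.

October: labor force = 124.78 + 11.93 = 136.71; u = 11.93/136.71 = 8.73%.
November: labor force = 123.09 + 11.15 = 134.24; u = 11.15/134.24 = 8.31%.
Change = 8.31% − 8.73% = −0.42 pp.

The unemployment rate changed by −0.42 percentage points.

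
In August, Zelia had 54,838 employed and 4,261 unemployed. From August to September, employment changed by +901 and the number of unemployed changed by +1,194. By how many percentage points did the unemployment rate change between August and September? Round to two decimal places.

The unemployment rate changed by +1.70 percentage points.

August: labor force = 54,838 + 4,261 = 59,099; u = 4,261/59,099 = 7.21%.
September: labor force = 55,739 + 5,455 = 61,194; u = 5,455/61,194 = 8.91%.
Change = 8.91% − 7.21% = +1.70 pp.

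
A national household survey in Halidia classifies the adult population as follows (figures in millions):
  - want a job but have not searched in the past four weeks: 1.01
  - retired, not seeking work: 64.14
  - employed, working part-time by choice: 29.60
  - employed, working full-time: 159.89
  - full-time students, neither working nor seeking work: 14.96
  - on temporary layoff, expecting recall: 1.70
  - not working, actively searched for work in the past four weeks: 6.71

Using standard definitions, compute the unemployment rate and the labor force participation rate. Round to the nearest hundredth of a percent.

Employed = 29.60 + 159.89 = 189.49 million.
Unemployed = 1.70 + 6.71 = 8.41 million (jobless and actively searching, or on temporary layoff).
Labor force = 189.49 + 8.41 = 197.90 million.
Not in labor force = 1.01 + 64.14 + 14.96 = 80.11 million (those not working and not actively searching are outside the labor force — including those who want a job but have given up searching).
Civilian working-age population = 197.90 + 80.11 = 278.01 million.
Unemployment rate = 8.41 / 197.90 = 4.25%.
Labor force participation rate = 197.90 / 278.01 = 71.18%.

Unemployment rate ≈ 4.25%; labor force participation rate ≈ 71.18%.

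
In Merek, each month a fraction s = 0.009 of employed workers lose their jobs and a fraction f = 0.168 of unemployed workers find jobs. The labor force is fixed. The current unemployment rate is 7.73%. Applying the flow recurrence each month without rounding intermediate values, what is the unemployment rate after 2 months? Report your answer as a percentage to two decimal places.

With a fixed labor force, u_{t+1} = u_t + s·(1−u_t) − f·u_t = u_t·(1−s−f) + s.
Here 1−s−f = 0.823 and s = 0.009.
u_1 = 0.077300 × 0.823 + 0.009 = 0.072618.
u_2 = 0.072618 × 0.823 + 0.009 = 0.068765.

Unemployment rate after two months ≈ 6.88%.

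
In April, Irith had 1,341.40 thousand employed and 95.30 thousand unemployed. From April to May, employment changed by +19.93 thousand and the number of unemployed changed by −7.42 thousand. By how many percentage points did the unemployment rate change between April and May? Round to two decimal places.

The unemployment rate changed by −0.57 percentage points.

April: labor force = 1,341.40 + 95.30 = 1,436.70; u = 95.30/1,436.70 = 6.63%.
May: labor force = 1,361.33 + 87.88 = 1,449.21; u = 87.88/1,449.21 = 6.06%.
Change = 6.06% − 6.63% = −0.57 pp.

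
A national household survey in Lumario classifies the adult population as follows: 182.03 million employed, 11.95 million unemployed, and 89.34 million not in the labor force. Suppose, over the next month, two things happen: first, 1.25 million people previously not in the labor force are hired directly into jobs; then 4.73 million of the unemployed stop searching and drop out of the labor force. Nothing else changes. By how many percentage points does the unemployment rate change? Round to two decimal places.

Initially, labor force = 182.03 + 11.95 = 193.98 million, so u = 11.95/193.98 = 6.16%.
After the first change, employed and labor force both rise by 1.25; unemployed unchanged → E = 183.28, U = 11.95, labor force = 195.23 million.
After the second change, unemployed and labor force both fall by 4.73 → E = 183.28, U = 7.22, labor force = 190.50 million.
New unemployment rate = 7.22 / 190.50 = 3.79%.
Change = 3.79% − 6.16% = −2.37 percentage points.

The unemployment rate changes by −2.37 percentage points.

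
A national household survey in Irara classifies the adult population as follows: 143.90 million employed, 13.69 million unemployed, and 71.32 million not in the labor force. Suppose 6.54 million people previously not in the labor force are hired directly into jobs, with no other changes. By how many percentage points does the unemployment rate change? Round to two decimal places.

Initially, labor force = 143.90 + 13.69 = 157.59 million, so u = 13.69/157.59 = 8.69%.
After the change, employed and labor force both rise by 6.54; unemployed unchanged → E = 150.44, U = 13.69, labor force = 164.13 million.
New unemployment rate = 13.69 / 164.13 = 8.34%.
Change = 8.34% − 8.69% = −0.35 percentage points.

The unemployment rate changes by −0.35 percentage points.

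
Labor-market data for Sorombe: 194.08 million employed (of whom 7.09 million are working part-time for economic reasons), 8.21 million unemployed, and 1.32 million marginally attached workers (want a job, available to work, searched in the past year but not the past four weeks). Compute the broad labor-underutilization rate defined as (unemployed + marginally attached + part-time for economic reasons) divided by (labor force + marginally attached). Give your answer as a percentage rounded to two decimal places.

Broad underutilization rate ≈ 8.16%.

Labor force = 194.08 + 8.21 = 202.29 million.
Numerator = 8.21 + 1.32 + 7.09 = 16.62 million.
Denominator = 202.29 + 1.32 = 203.61 million.
Broad rate = 16.62 / 203.61 = 8.16%.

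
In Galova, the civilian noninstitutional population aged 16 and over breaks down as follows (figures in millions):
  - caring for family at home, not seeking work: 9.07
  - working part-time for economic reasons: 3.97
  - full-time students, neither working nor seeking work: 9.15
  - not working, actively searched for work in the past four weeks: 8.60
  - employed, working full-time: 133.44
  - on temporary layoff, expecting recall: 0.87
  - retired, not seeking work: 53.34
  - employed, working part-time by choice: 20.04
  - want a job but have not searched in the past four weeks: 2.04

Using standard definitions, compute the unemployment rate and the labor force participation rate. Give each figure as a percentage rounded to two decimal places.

Unemployment rate ≈ 5.67%; labor force participation rate ≈ 69.40%.

Employed = 3.97 + 133.44 + 20.04 = 157.45 million (anyone who worked, including part-time for economic reasons, counts as employed).
Unemployed = 8.60 + 0.87 = 9.47 million (jobless and actively searching, or on temporary layoff).
Labor force = 157.45 + 9.47 = 166.92 million.
Not in labor force = 9.07 + 9.15 + 53.34 + 2.04 = 73.60 million (those not working and not actively searching are outside the labor force — including those who want a job but have given up searching).
Civilian working-age population = 166.92 + 73.60 = 240.52 million.
Unemployment rate = 9.47 / 166.92 = 5.67%.
Labor force participation rate = 166.92 / 240.52 = 69.40%.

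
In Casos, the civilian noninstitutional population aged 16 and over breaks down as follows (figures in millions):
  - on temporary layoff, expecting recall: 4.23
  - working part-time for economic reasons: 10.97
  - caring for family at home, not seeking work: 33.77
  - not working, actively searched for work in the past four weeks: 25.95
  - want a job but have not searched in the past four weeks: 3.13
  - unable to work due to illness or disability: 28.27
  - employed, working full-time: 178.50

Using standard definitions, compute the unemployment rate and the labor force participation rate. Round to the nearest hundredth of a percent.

Unemployment rate ≈ 13.74%; labor force participation rate ≈ 77.12%.

Employed = 10.97 + 178.50 = 189.47 million (anyone who worked, including part-time for economic reasons, counts as employed).
Unemployed = 4.23 + 25.95 = 30.18 million (jobless and actively searching, or on temporary layoff).
Labor force = 189.47 + 30.18 = 219.65 million.
Not in labor force = 33.77 + 3.13 + 28.27 = 65.17 million (those not working and not actively searching are outside the labor force — including those who want a job but have given up searching).
Civilian working-age population = 219.65 + 65.17 = 284.82 million.
Unemployment rate = 30.18 / 219.65 = 13.74%.
Labor force participation rate = 219.65 / 284.82 = 77.12%.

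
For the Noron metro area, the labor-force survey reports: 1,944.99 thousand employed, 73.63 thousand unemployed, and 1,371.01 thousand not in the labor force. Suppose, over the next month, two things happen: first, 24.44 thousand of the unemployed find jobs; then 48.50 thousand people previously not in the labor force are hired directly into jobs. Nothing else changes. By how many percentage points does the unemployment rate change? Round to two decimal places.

The unemployment rate changes by −1.27 percentage points.

Initially, labor force = 1,944.99 + 73.63 = 2,018.62 thousand, so u = 73.63/2,018.62 = 3.65%.
After the first change, unemployed falls and employed rises by 24.44; labor force unchanged → E = 1,969.43, U = 49.19, labor force = 2,018.62 thousand.
After the second change, employed and labor force both rise by 48.50; unemployed unchanged → E = 2,017.93, U = 49.19, labor force = 2,067.12 thousand.
New unemployment rate = 49.19 / 2,067.12 = 2.38%.
Change = 2.38% − 3.65% = −1.27 percentage points.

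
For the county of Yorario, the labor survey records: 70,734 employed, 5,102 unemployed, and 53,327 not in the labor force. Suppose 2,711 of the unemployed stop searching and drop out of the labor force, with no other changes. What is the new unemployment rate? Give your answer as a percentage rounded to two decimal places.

New unemployment rate ≈ 3.27%.

Initially, labor force = 70,734 + 5,102 = 75,836, so u = 5,102/75,836 = 6.73%.
After the change, unemployed and labor force both fall by 2,711 → E = 70,734, U = 2,391, labor force = 73,125.
New unemployment rate = 2,391 / 73,125 = 3.27%.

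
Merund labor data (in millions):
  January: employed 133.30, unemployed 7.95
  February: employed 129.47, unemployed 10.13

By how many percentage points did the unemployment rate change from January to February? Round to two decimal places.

The unemployment rate changed by +1.63 percentage points.

January: labor force = 133.30 + 7.95 = 141.25; u = 7.95/141.25 = 5.63%.
February: labor force = 129.47 + 10.13 = 139.60; u = 10.13/139.60 = 7.26%.
Change = 7.26% − 5.63% = +1.63 pp.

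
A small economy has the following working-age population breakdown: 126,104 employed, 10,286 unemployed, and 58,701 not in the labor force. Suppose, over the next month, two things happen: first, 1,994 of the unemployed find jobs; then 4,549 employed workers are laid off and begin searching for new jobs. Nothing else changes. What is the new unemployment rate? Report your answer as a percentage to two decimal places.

Initially, labor force = 126,104 + 10,286 = 136,390, so u = 10,286/136,390 = 7.54%.
After the first change, unemployed falls and employed rises by 1,994; labor force unchanged → E = 128,098, U = 8,292, labor force = 136,390.
After the second change, employed falls and unemployed rises by 4,549; labor force unchanged → E = 123,549, U = 12,841, labor force = 136,390.
New unemployment rate = 12,841 / 136,390 = 9.41%.

New unemployment rate ≈ 9.41%.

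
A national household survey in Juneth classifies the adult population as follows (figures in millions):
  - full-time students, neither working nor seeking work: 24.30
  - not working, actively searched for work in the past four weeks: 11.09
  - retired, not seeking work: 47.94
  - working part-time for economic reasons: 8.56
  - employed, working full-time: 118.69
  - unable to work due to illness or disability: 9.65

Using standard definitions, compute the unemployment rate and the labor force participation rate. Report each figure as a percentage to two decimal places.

Employed = 8.56 + 118.69 = 127.25 million (anyone who worked, including part-time for economic reasons, counts as employed).
Unemployed = 11.09 million.
Labor force = 127.25 + 11.09 = 138.34 million.
Not in labor force = 24.30 + 47.94 + 9.65 = 81.89 million (those not working and not actively searching are outside the labor force).
Civilian working-age population = 138.34 + 81.89 = 220.23 million.
Unemployment rate = 11.09 / 138.34 = 8.02%.
Labor force participation rate = 138.34 / 220.23 = 62.82%.

Unemployment rate ≈ 8.02%; labor force participation rate ≈ 62.82%.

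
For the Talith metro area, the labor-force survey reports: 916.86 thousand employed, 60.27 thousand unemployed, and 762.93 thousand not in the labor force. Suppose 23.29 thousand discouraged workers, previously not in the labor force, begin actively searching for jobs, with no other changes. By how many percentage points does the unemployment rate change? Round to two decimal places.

Initially, labor force = 916.86 + 60.27 = 977.13 thousand, so u = 60.27/977.13 = 6.17%.
After the change, unemployed and labor force both rise by 23.29 → E = 916.86, U = 83.56, labor force = 1,000.42 thousand.
New unemployment rate = 83.56 / 1,000.42 = 8.35%.
Change = 8.35% − 6.17% = +2.18 percentage points.

The unemployment rate changes by +2.18 percentage points.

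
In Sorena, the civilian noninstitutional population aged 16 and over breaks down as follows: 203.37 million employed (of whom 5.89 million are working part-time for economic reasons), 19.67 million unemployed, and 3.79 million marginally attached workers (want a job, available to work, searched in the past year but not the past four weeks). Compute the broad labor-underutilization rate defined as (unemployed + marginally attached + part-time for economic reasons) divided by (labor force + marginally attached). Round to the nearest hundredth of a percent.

Labor force = 203.37 + 19.67 = 223.04 million.
Numerator = 19.67 + 3.79 + 5.89 = 29.35 million.
Denominator = 223.04 + 3.79 = 226.83 million.
Broad rate = 29.35 / 226.83 = 12.94%.

Broad underutilization rate ≈ 12.94%.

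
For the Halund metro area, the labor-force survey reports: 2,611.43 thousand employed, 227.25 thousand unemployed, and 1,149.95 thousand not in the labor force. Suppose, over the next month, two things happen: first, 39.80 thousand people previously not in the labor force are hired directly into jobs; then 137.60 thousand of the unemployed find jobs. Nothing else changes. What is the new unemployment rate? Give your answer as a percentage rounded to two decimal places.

New unemployment rate ≈ 3.11%.

Initially, labor force = 2,611.43 + 227.25 = 2,838.68 thousand, so u = 227.25/2,838.68 = 8.01%.
After the first change, employed and labor force both rise by 39.80; unemployed unchanged → E = 2,651.23, U = 227.25, labor force = 2,878.48 thousand.
After the second change, unemployed falls and employed rises by 137.60; labor force unchanged → E = 2,788.83, U = 89.65, labor force = 2,878.48 thousand.
New unemployment rate = 89.65 / 2,878.48 = 3.11%.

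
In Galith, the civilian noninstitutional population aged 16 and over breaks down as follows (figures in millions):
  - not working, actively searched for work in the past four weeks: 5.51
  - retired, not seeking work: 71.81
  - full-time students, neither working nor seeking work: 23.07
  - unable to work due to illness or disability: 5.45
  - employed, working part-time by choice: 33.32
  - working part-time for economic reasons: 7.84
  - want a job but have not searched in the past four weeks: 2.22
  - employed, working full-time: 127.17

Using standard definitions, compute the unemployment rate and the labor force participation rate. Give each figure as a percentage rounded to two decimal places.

Unemployment rate ≈ 3.17%; labor force participation rate ≈ 62.90%.

Employed = 33.32 + 7.84 + 127.17 = 168.33 million (anyone who worked, including part-time for economic reasons, counts as employed).
Unemployed = 5.51 million.
Labor force = 168.33 + 5.51 = 173.84 million.
Not in labor force = 71.81 + 23.07 + 5.45 + 2.22 = 102.55 million (those not working and not actively searching are outside the labor force — including those who want a job but have given up searching).
Civilian working-age population = 173.84 + 102.55 = 276.39 million.
Unemployment rate = 5.51 / 173.84 = 3.17%.
Labor force participation rate = 173.84 / 276.39 = 62.90%.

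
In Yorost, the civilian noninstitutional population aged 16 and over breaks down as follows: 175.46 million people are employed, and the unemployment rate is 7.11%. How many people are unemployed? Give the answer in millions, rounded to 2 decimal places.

About 13.43 million are unemployed.

Let U be the number unemployed. The labor force is E + U, and U/(E+U) = 0.0711.
So U = 0.0711 × 175.46 / (1 − 0.0711) = 12.4752 / 0.9289 ≈ 13.43 million.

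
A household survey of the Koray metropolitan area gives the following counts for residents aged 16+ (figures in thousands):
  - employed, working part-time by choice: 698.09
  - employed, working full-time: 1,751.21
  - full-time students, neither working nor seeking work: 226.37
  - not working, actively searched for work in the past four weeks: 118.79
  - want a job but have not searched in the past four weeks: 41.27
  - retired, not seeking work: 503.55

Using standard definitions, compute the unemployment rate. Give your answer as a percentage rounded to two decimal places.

Unemployment rate ≈ 4.63%.

Employed = 698.09 + 1,751.21 = 2,449.30 thousand.
Unemployed = 118.79 thousand.
Labor force = 2,449.30 + 118.79 = 2,568.09 thousand.
Unemployment rate = 118.79 / 2,568.09 = 4.63%.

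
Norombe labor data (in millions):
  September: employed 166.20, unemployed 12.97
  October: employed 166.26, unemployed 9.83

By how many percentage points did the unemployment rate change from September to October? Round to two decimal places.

September: labor force = 166.20 + 12.97 = 179.17; u = 12.97/179.17 = 7.24%.
October: labor force = 166.26 + 9.83 = 176.09; u = 9.83/176.09 = 5.58%.
Change = 5.58% − 7.24% = −1.66 pp.

The unemployment rate changed by −1.66 percentage points.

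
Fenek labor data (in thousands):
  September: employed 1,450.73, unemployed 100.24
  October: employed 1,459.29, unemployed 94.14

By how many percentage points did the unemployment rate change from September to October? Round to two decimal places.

The unemployment rate changed by −0.40 percentage points.

September: labor force = 1,450.73 + 100.24 = 1,550.97; u = 100.24/1,550.97 = 6.46%.
October: labor force = 1,459.29 + 94.14 = 1,553.43; u = 94.14/1,553.43 = 6.06%.
Change = 6.06% − 6.46% = −0.40 pp.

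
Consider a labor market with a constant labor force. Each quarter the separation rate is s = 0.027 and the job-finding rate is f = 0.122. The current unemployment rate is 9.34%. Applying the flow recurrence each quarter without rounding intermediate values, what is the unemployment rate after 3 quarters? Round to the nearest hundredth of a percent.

With a fixed labor force, u_{t+1} = u_t + s·(1−u_t) − f·u_t = u_t·(1−s−f) + s.
Here 1−s−f = 0.851 and s = 0.027.
u_1 = 0.093400 × 0.851 + 0.027 = 0.106483.
u_2 = 0.106483 × 0.851 + 0.027 = 0.117617.
u_3 = 0.117617 × 0.851 + 0.027 = 0.127092.

Unemployment rate after three quarters ≈ 12.71%.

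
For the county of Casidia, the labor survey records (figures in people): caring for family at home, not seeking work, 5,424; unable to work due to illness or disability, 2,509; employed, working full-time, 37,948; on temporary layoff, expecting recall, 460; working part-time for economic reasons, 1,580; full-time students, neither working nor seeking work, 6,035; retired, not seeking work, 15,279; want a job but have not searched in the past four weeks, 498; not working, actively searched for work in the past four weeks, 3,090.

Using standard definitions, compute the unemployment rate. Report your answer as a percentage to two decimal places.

Employed = 37,948 + 1,580 = 39,528 (anyone who worked, including part-time for economic reasons, counts as employed).
Unemployed = 460 + 3,090 = 3,550 (jobless and actively searching, or on temporary layoff).
Labor force = 39,528 + 3,550 = 43,078.
Unemployment rate = 3,550 / 43,078 = 8.24%.

Unemployment rate ≈ 8.24%.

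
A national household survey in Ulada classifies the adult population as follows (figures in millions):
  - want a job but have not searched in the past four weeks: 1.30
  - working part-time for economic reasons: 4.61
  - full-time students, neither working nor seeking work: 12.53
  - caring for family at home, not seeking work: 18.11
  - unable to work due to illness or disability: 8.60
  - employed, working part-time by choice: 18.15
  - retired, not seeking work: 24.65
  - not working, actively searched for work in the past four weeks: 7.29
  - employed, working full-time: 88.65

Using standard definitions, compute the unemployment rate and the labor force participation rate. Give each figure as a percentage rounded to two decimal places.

Employed = 4.61 + 18.15 + 88.65 = 111.41 million (anyone who worked, including part-time for economic reasons, counts as employed).
Unemployed = 7.29 million.
Labor force = 111.41 + 7.29 = 118.70 million.
Not in labor force = 1.30 + 12.53 + 18.11 + 8.60 + 24.65 = 65.19 million (those not working and not actively searching are outside the labor force — including those who want a job but have given up searching).
Civilian working-age population = 118.70 + 65.19 = 183.89 million.
Unemployment rate = 7.29 / 118.70 = 6.14%.
Labor force participation rate = 118.70 / 183.89 = 64.55%.

Unemployment rate ≈ 6.14%; labor force participation rate ≈ 64.55%.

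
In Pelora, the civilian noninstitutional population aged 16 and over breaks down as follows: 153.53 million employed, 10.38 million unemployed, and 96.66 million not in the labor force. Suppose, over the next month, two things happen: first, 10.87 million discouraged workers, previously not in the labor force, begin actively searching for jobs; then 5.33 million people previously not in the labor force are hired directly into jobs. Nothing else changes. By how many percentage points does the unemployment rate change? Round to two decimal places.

Initially, labor force = 153.53 + 10.38 = 163.91 million, so u = 10.38/163.91 = 6.33%.
After the first change, unemployed and labor force both rise by 10.87 → E = 153.53, U = 21.25, labor force = 174.78 million.
After the second change, employed and labor force both rise by 5.33; unemployed unchanged → E = 158.86, U = 21.25, labor force = 180.11 million.
New unemployment rate = 21.25 / 180.11 = 11.80%.
Change = 11.80% − 6.33% = +5.47 percentage points.

The unemployment rate changes by +5.47 percentage points.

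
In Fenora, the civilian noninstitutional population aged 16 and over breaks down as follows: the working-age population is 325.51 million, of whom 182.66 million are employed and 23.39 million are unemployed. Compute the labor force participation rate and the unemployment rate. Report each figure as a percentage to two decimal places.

Labor force participation rate ≈ 63.30%; unemployment rate ≈ 11.35%.

Labor force = employed + unemployed = 182.66 + 23.39 = 206.05 million.
Unemployment rate = 23.39 / 206.05 = 11.35%.
Labor force participation rate = 206.05 / 325.51 = 63.30%.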